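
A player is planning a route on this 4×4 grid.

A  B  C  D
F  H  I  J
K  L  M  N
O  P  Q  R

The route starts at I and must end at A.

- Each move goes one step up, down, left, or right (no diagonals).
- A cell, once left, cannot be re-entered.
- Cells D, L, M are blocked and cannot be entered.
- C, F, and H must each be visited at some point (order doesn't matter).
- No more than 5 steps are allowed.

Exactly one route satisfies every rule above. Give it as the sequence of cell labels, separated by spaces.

I C B H F A

Any route must reach C, F, and H and still end at A within 5 moves, so the order of the required stops is forced.
Route from I: up to C, left to B, down to H, left to F, up to A — 5 moves in all.
Check: all required cells visited; 5 ≤ 5 moves.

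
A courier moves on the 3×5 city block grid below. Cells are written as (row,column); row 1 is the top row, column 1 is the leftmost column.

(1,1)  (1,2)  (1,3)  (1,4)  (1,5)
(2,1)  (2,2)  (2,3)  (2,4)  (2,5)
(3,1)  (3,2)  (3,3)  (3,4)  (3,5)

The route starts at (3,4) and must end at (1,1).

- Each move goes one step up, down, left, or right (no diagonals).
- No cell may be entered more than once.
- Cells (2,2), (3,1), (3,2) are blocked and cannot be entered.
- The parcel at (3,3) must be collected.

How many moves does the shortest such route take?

5

Any route passes through (3,3) somewhere between (3,4) and (1,1). Summing Manhattan distances along the two legs ((3,4) → (3,3) → (1,1)) gives a lower bound of 1 + 4 = 5 moves.
A route of 5 moves achieves this: (3,4) → (3,3) → (2,3) → (1,3) → (1,2) → (1,1).
Since 5 matches the lower bound, it is optimal.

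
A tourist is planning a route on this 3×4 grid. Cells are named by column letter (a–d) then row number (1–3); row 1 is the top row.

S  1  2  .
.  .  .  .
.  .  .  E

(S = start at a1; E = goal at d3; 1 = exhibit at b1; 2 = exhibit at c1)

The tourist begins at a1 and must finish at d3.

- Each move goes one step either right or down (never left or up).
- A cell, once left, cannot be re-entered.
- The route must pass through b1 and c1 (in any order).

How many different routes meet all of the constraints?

A right/down-only route from a1 to d3 makes exactly 2 down-moves and 3 right-moves in some order.
With no other constraints that would be C(5,2) = 10 routes.
A monotone route can only reach the required cells in the order b1, c1, so split there and multiply the segment counts: a1→b1: 1; b1→c1: 1; c1→d3: 3; product = 3.
That gives 3 routes.

3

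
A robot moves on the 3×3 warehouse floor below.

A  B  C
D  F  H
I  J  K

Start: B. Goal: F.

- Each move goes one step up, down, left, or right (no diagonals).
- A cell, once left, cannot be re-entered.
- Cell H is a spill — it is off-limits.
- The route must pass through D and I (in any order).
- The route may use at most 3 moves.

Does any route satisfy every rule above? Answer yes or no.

Even ignoring the no-revisit rule, getting from B to F, taking the cheapest ordering B → D → I → F needs at least 2 + 1 + 2 = 5 moves (Manhattan distance per leg), which exceeds the 3-move limit.

no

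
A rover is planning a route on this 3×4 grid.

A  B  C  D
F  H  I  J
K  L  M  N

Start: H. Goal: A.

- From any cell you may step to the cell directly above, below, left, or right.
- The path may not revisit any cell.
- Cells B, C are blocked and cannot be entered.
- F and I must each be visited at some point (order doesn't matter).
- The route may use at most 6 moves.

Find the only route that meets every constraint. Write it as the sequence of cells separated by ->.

The budget equals the shortest possible length, so every move has to be on a shortest route through the required cells.
Route from H: right to I, down to M, 2× left (reaching K), 2× up (reaching A) — 6 moves in all.
Check: all required cells visited; 6 ≤ 6 moves.

H -> I -> M -> L -> K -> F -> A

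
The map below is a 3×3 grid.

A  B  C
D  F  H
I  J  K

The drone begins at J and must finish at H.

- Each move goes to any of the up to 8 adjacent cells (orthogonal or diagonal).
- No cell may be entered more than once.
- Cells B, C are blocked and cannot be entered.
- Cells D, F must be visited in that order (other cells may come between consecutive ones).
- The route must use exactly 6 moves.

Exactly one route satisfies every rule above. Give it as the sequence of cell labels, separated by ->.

J -> I -> D -> A -> F -> K -> H

The waypoints must appear in the order D, F, with no cell reused.
Route from J: left to I, 2× up (reaching A), 2× down-right (reaching K), up to H — 6 moves in all.
Check: order respected (D at step 2, F at step 4); 6 moves as required.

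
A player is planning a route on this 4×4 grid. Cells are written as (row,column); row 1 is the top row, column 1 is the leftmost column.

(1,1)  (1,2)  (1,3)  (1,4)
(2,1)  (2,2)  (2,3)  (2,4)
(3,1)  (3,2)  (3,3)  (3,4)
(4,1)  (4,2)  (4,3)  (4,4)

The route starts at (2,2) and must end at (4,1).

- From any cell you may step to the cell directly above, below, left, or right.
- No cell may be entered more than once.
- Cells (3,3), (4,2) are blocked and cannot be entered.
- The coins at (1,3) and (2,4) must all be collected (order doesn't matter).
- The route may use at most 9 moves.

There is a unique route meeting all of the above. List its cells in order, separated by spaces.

The 9-move cap with required stops at (1,3), (2,4) leaves no slack for detours.
Route from (2,2): 2× right (reaching (2,4)), up to (1,4), 3× left (reaching (1,1)), 3× down (reaching (4,1)) — 9 moves in all.
Check: all required cells visited; 9 ≤ 9 moves.

(2,2) (2,3) (2,4) (1,4) (1,3) (1,2) (1,1) (2,1) (3,1) (4,1)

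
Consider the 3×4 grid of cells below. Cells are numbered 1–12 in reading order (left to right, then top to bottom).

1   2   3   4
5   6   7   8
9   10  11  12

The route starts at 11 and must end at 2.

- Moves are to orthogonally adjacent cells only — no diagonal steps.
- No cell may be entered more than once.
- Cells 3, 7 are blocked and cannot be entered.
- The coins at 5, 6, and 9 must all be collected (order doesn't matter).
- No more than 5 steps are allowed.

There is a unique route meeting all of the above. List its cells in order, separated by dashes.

The 5-move cap with required stops at 5, 6, 9 leaves no slack for detours.
Route from 11: 2× left (reaching 9), up to 5, right to 6, up to 2 — 5 moves in all.
Check: all required cells visited; 5 ≤ 5 moves.

11 - 10 - 9 - 5 - 6 - 2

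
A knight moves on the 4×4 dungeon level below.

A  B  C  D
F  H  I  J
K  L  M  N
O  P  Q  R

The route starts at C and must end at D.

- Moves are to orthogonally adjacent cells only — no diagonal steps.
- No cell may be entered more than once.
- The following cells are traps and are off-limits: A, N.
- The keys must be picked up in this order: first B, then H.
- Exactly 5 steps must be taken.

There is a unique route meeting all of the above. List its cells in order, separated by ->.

C -> B -> H -> I -> J -> D

The waypoints must appear in the order B, H, with no cell reused.
Route from C: left 1 to B, down 1 to H, right 2 to J, up 1 to D — 5 moves in all.
Check: order respected (B at step 1, H at step 2); 5 moves as required.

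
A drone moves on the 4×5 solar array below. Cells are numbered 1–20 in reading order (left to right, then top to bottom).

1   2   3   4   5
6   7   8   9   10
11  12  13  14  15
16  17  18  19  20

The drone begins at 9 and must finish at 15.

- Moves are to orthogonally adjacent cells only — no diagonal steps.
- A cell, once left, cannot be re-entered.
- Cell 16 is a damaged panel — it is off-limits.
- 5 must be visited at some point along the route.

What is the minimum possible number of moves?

4

Any route passes through 5 somewhere between 9 and 15. Summing Manhattan distances along the two legs (9 → 5 → 15) gives a lower bound of 2 + 2 = 4 moves.
A route of 4 moves achieves this: 9 → 4 → 5 → 10 → 15.
Since 4 matches the lower bound, it is optimal.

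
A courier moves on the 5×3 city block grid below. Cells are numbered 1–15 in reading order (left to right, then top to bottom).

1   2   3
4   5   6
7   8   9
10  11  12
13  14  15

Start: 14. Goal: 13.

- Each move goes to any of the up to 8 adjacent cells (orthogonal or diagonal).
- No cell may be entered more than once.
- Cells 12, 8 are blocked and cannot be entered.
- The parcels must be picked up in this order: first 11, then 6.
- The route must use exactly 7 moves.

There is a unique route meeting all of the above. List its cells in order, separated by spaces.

The waypoints must appear in the order 11, 6, with no cell reused.
Route from 14: up to 11, up-right to 9, up to 6, left to 5, down-left to 7, 2× down (reaching 13) — 7 moves in all.
Check: order respected (11 at step 1, 6 at step 3); 7 moves as required.

14 11 9 6 5 7 10 13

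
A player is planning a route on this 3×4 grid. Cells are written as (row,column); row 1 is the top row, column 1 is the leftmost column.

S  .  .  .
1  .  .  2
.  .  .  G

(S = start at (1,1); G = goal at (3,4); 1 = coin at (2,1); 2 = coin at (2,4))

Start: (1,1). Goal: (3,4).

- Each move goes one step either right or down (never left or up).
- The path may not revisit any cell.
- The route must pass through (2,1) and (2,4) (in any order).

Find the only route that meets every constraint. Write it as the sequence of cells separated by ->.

Moves only go right or down, so the column and row indices never decrease.
Route from (1,1): down to (2,1), 3× right (reaching (2,4)), down to (3,4) — 5 moves in all.
Check: all required cells visited.

(1,1) -> (2,1) -> (2,2) -> (2,3) -> (2,4) -> (3,4)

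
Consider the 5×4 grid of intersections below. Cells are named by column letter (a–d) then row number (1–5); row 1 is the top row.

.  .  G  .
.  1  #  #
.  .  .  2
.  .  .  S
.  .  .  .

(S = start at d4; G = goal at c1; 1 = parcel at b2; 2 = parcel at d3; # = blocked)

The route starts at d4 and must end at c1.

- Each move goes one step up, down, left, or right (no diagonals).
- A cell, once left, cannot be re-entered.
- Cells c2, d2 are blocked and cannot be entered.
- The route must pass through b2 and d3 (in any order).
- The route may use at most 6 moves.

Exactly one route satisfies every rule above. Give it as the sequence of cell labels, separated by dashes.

d4 - d3 - c3 - b3 - b2 - b1 - c1

The 6-move cap with required stops at b2, d3 leaves no slack for detours.
Route from d4: up to d3, 2× left (reaching b3), 2× up (reaching b1), right to c1 — 6 moves in all.
Check: all required cells visited; 6 ≤ 6 moves.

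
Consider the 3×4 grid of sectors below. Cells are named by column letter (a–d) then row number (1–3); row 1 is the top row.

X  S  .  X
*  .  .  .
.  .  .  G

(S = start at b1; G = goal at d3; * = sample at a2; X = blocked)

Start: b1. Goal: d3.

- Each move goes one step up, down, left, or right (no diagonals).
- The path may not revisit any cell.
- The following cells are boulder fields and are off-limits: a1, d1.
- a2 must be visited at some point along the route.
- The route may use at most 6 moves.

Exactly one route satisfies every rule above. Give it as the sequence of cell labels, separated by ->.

Any route must reach a2 and still end at d3 within 6 moves, so the order of the required stops is forced.
Route from b1: down 1 to b2, left 1 to a2, down 1 to a3, right 3 to d3 — 6 moves in all.
Check: all required cells visited; 6 ≤ 6 moves.

b1 -> b2 -> a2 -> a3 -> b3 -> c3 -> d3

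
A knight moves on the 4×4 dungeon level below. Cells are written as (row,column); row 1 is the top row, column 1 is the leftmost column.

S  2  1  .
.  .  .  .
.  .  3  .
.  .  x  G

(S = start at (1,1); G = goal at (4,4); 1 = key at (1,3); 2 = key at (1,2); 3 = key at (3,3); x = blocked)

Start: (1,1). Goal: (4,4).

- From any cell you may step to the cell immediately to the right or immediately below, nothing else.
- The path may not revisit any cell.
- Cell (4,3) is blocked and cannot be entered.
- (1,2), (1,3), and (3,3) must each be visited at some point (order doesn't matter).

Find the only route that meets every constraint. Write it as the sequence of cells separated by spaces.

Moves only go right or down, so the column and row indices never decrease.
Route from (1,1): 2× right (reaching (1,3)), 2× down (reaching (3,3)), right to (3,4), down to (4,4) — 6 moves in all.
Check: all required cells visited.

(1,1) (1,2) (1,3) (2,3) (3,3) (3,4) (4,4)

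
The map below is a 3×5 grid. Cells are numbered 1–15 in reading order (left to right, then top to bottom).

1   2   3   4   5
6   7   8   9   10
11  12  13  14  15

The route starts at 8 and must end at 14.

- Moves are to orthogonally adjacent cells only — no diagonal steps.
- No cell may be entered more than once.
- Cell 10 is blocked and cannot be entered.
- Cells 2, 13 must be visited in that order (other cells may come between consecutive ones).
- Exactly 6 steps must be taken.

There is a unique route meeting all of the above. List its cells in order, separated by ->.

8 -> 3 -> 2 -> 7 -> 12 -> 13 -> 14

The waypoints must appear in the order 2, 13, with no cell reused.
Route from 8: up 1 to 3, left 1 to 2, down 2 to 12, right 2 to 14 — 6 moves in all.
Check: order respected (2 at step 2, 13 at step 5); 6 moves as required.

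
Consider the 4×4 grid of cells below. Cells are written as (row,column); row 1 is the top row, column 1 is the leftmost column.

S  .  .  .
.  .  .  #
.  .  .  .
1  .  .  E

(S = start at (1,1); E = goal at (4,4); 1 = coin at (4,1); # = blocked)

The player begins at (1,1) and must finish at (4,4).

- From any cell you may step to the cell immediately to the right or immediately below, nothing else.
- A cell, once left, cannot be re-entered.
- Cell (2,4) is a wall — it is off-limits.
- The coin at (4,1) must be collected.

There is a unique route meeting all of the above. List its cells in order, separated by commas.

(1,1), (2,1), (3,1), (4,1), (4,2), (4,3), (4,4)

Moves only go right or down, so the column and row indices never decrease.
Route from (1,1): 3× down (reaching (4,1)), 3× right (reaching (4,4)) — 6 moves in all.
Check: all required cells visited.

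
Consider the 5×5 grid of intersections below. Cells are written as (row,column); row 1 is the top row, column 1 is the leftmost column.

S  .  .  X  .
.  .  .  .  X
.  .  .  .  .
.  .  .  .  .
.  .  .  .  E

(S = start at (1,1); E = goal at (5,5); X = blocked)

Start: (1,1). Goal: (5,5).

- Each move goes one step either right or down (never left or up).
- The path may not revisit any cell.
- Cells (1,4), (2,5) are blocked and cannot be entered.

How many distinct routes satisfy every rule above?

62

A right/down-only route from (1,1) to (5,5) makes exactly 4 down-moves and 4 right-moves in some order.
With no other constraints that would be C(8,4) = 70 routes.
Subtract routes through each blocked cell (inclusion–exclusion for overlaps): − through (1,4): 5 − through (2,5): 5 + through (1,4)&(2,5): 2 → 62.
That gives 62 routes.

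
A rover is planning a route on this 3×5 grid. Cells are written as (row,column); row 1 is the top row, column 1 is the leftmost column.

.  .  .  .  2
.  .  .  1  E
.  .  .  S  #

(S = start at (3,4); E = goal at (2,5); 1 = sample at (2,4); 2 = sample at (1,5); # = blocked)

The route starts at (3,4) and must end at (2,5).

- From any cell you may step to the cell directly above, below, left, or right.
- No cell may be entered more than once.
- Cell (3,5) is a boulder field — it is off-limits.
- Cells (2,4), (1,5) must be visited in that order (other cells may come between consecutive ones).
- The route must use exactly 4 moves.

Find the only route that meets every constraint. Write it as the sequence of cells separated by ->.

(3,4) -> (2,4) -> (1,4) -> (1,5) -> (2,5)

The waypoints must appear in the order (2,4), (1,5), with no cell reused.
Route from (3,4): 2× up (reaching (1,4)), right to (1,5), down to (2,5) — 4 moves in all.
Check: order respected (1 at step 1, 2 at step 3); 4 moves as required.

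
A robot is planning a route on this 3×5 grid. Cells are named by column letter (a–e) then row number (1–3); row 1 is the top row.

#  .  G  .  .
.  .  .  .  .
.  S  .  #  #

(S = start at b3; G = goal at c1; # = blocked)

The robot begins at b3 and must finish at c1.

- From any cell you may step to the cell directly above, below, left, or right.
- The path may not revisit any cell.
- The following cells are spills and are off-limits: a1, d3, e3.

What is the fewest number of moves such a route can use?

3

The Manhattan distance from b3 to c1 is |3−1| + |2−3| = 3, so at least 3 moves are needed.
A route of 3 moves achieves this: b3 → b2 → b1 → c1.
Since 3 matches the lower bound, it is optimal.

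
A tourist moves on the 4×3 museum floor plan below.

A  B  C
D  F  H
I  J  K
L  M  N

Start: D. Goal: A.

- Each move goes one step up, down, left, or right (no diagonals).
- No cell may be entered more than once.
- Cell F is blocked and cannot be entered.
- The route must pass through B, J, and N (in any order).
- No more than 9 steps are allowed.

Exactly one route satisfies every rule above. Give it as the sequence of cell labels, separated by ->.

D -> I -> J -> M -> N -> K -> H -> C -> B -> A

The budget equals the shortest possible length, so every move has to be on a shortest route through the required cells.
Route from D: down to I, right to J, down to M, right to N, 3× up (reaching C), 2× left (reaching A) — 9 moves in all.
Check: all required cells visited; 9 ≤ 9 moves.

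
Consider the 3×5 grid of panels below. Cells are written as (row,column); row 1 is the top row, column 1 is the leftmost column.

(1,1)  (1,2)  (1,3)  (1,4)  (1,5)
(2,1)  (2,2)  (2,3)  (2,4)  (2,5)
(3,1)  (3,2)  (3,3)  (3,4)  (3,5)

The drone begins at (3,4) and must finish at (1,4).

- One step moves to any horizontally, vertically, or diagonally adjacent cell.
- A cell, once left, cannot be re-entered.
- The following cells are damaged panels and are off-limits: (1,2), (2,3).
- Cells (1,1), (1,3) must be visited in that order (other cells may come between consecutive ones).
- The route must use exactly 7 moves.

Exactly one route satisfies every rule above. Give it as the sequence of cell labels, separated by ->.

(3,4) -> (3,3) -> (3,2) -> (2,1) -> (1,1) -> (2,2) -> (1,3) -> (1,4)

The waypoints must appear in the order (1,1), (1,3), with no cell reused.
Route from (3,4): 2× left (reaching (3,2)), up-left to (2,1), up to (1,1), down-right to (2,2), up-right to (1,3), right to (1,4) — 7 moves in all.
Check: order respected ((1,1) at step 4, (1,3) at step 6); 7 moves as required.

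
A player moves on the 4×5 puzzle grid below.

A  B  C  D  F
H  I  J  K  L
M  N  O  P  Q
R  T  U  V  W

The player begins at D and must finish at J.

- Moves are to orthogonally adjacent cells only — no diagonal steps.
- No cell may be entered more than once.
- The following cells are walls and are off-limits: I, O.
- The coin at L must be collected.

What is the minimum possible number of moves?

Any route passes through L somewhere between D and J. Summing Manhattan distances along the two legs (D → L → J) gives a lower bound of 2 + 2 = 4 moves.
A route of 4 moves achieves this: D → F → L → K → J.
Since 4 matches the lower bound, it is optimal.

4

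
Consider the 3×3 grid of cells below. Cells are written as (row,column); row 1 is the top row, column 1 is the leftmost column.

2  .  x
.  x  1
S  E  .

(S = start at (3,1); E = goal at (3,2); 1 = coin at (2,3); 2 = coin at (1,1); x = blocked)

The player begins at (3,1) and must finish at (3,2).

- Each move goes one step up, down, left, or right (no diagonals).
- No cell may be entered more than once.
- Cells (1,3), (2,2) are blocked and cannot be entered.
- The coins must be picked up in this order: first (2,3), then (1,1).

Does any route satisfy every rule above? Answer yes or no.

no

(2,3) must be visited but has only one open neighbour ((3,3)), and it is neither the start nor the goal — the route would have to enter and leave through (3,3), re-entering it.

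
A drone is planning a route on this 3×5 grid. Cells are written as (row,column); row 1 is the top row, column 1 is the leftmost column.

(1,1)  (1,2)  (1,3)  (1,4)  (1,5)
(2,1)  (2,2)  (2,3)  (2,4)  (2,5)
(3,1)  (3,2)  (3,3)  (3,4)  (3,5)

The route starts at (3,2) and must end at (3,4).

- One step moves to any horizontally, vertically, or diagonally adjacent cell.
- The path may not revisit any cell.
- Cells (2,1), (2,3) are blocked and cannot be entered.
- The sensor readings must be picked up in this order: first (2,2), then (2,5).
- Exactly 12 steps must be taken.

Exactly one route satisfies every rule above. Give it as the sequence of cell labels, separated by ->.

The waypoints must appear in the order (2,2), (2,5), with no cell reused.
Route from (3,2): left 1 to (3,1), up-right 1 to (2,2), up-left 1 to (1,1), right 4 to (1,5), down 2 to (3,5), up-left 1 to (2,4), down-left 1 to (3,3), right 1 to (3,4) — 12 moves in all.
Check: order respected ((2,2) at step 2, (2,5) at step 8); 12 moves as required.

(3,2) -> (3,1) -> (2,2) -> (1,1) -> (1,2) -> (1,3) -> (1,4) -> (1,5) -> (2,5) -> (3,5) -> (2,4) -> (3,3) -> (3,4)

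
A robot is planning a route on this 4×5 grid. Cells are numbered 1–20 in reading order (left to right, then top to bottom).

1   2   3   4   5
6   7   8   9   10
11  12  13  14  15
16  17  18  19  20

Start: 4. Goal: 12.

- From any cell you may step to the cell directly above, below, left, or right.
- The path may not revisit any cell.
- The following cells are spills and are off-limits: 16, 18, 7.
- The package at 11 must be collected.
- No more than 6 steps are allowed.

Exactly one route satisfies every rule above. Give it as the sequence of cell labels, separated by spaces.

The 6-move cap with required stops at 11 leaves no slack for detours.
Route from 4: 3× left (reaching 1), 2× down (reaching 11), right to 12 — 6 moves in all.
Check: all required cells visited; 6 ≤ 6 moves.

4 3 2 1 6 11 12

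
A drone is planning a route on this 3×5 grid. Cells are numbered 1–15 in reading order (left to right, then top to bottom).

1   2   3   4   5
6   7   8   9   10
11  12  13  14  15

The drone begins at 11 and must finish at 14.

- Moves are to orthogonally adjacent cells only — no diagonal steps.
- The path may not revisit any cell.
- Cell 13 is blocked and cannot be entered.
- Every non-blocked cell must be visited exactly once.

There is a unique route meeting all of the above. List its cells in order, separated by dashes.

11 - 12 - 7 - 6 - 1 - 2 - 3 - 8 - 9 - 4 - 5 - 10 - 15 - 14

Need to visit all 14 open cells exactly once, starting at 11 and ending at 14.
Route from 11: right to 12, up to 7, left to 6, up to 1, 2× right (reaching 3), down to 8, right to 9, up to 4, right to 5, 2× down (reaching 15), left to 14 — 13 moves in all.
Check: all 14 open cells covered.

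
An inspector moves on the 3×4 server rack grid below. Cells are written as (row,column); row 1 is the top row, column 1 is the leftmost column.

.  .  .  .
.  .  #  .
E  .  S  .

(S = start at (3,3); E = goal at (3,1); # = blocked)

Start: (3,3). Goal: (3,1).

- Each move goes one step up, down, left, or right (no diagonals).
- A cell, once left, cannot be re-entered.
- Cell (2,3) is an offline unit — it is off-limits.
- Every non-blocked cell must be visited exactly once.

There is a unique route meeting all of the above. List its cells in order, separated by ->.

(3,3) -> (3,4) -> (2,4) -> (1,4) -> (1,3) -> (1,2) -> (1,1) -> (2,1) -> (2,2) -> (3,2) -> (3,1)

Need to visit all 11 open cells exactly once, starting at (3,3) and ending at (3,1).
Cell (2,4) has only two open neighbours ((1,4) and (3,4)), so the path must pass straight through it: one of those is the cell it's entered from and the other is where it exits.
Route from (3,3): right to (3,4), 2× up (reaching (1,4)), 3× left (reaching (1,1)), down to (2,1), right to (2,2), down to (3,2), left to (3,1) — 10 moves in all.
Check: all 11 open cells covered.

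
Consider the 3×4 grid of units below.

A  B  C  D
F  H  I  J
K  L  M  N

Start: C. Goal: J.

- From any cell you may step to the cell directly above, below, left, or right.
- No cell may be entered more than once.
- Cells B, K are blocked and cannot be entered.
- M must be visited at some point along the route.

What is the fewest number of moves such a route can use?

4

Any route passes through M somewhere between C and J. Summing Manhattan distances along the two legs (C → M → J) gives a lower bound of 2 + 2 = 4 moves.
A route of 4 moves achieves this: C → I → M → N → J.
Since 4 matches the lower bound, it is optimal.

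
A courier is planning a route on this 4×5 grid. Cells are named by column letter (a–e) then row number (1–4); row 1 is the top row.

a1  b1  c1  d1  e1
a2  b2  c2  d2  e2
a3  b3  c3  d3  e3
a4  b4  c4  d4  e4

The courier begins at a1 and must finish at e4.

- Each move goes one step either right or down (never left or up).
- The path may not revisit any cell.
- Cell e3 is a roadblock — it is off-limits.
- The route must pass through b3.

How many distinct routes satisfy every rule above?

9

A right/down-only route from a1 to e4 makes exactly 3 down-moves and 4 right-moves in some order.
With no other constraints that would be C(7,3) = 35 routes.
Split at b3 and multiply the segment counts (each segment already excludes blocked cells): a1→b3: 3; b3→e4: 3; product = 9.
That gives 9 routes.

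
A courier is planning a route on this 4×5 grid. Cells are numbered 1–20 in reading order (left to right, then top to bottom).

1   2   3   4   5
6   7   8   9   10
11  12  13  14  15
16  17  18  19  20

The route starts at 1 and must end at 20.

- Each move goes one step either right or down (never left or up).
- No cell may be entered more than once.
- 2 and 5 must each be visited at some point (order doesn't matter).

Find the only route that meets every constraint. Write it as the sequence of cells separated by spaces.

Moves only go right or down, so the column and row indices never decrease.
Route from 1: 4× right (reaching 5), 3× down (reaching 20) — 7 moves in all.
Check: all required cells visited.

1 2 3 4 5 10 15 20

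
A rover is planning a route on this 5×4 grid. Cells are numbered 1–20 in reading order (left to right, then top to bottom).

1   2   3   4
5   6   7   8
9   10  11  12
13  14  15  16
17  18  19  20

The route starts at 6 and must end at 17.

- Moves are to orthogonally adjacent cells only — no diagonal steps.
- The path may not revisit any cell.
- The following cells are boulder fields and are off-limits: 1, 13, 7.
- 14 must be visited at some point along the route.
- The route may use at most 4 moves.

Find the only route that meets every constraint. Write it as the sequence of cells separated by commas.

The 4-move cap with required stops at 14 leaves no slack for detours.
Route from 6: 3× down (reaching 18), left to 17 — 4 moves in all.
Check: all required cells visited; 4 ≤ 4 moves.

6, 10, 14, 18, 17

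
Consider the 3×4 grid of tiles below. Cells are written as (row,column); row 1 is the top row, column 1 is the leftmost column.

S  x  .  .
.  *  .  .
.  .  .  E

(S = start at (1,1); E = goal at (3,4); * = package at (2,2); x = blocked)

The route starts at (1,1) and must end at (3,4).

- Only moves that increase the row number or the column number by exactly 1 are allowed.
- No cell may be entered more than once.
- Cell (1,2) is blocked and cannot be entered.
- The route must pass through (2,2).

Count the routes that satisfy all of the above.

A right/down-only route from (1,1) to (3,4) makes exactly 2 down-moves and 3 right-moves in some order.
With no other constraints that would be C(5,2) = 10 routes.
Split at (2,2) and multiply the segment counts (each segment already excludes blocked cells): (1,1)→(2,2): 1; (2,2)→(3,4): 3; product = 3.
That gives 3 routes.

3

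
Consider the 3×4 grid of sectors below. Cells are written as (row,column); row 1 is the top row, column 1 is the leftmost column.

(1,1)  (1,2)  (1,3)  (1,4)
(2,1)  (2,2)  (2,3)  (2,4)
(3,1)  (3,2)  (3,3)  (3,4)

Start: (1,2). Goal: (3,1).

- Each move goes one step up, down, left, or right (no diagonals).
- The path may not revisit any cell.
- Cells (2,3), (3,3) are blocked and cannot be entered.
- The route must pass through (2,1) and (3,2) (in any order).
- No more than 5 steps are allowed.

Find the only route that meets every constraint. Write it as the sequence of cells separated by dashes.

(1,2) - (1,1) - (2,1) - (2,2) - (3,2) - (3,1)

The 5-move cap with required stops at (2,1), (3,2) leaves no slack for detours.
Route from (1,2): left to (1,1), down to (2,1), right to (2,2), down to (3,2), left to (3,1) — 5 moves in all.
Check: all required cells visited; 5 ≤ 5 moves.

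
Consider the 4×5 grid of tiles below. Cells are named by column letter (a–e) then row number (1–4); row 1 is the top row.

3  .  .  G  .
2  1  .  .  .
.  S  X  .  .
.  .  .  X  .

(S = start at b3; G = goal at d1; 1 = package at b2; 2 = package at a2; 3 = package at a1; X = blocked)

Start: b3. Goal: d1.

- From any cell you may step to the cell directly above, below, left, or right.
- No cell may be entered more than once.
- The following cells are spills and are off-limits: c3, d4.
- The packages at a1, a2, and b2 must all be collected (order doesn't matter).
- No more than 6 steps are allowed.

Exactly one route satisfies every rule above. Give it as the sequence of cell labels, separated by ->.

The budget equals the shortest possible length, so every move has to be on a shortest route through the required cells.
Route from b3: up 1 to b2, left 1 to a2, up 1 to a1, right 3 to d1 — 6 moves in all.
Check: all required cells visited; 6 ≤ 6 moves.

b3 -> b2 -> a2 -> a1 -> b1 -> c1 -> d1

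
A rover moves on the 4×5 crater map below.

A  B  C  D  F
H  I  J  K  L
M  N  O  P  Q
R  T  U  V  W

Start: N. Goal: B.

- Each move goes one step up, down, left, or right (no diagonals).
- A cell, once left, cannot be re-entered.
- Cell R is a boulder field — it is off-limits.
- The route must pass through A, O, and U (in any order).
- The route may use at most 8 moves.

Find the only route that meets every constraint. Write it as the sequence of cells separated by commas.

The budget equals the shortest possible length, so every move has to be on a shortest route through the required cells.
Route from N: down 1 to T, right 1 to U, up 2 to J, left 2 to H, up 1 to A, right 1 to B — 8 moves in all.
Check: all required cells visited; 8 ≤ 8 moves.

N, T, U, O, J, I, H, A, B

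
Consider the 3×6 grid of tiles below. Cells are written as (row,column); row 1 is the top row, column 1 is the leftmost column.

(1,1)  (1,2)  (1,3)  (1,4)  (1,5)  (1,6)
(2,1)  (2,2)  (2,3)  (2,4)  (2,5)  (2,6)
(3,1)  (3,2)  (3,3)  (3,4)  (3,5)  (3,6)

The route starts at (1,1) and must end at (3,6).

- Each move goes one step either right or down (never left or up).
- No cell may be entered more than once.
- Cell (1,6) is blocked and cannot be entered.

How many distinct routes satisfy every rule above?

20

A right/down-only route from (1,1) to (3,6) makes exactly 2 down-moves and 5 right-moves in some order.
With no other constraints that would be C(7,2) = 21 routes.
Subtract routes through each blocked cell (inclusion–exclusion for overlaps): − through (1,6): 1 → 20.
That gives 20 routes.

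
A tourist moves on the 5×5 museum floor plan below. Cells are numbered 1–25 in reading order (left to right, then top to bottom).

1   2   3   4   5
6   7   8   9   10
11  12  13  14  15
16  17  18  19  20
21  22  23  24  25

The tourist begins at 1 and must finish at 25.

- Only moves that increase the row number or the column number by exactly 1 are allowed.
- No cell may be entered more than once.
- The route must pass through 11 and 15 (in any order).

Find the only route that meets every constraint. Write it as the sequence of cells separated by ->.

Moves only go right or down, so the column and row indices never decrease.
Route from 1: 2× down (reaching 11), 4× right (reaching 15), 2× down (reaching 25) — 8 moves in all.
Check: all required cells visited.

1 -> 6 -> 11 -> 12 -> 13 -> 14 -> 15 -> 20 -> 25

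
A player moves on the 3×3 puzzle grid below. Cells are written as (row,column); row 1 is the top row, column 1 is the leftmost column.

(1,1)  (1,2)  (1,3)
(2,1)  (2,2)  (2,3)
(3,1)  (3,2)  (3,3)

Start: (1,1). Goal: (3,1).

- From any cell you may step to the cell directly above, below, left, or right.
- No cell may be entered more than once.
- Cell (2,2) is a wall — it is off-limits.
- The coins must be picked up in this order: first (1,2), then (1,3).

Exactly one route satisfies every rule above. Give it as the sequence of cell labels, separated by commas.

(1,1), (1,2), (1,3), (2,3), (3,3), (3,2), (3,1)

The waypoints must appear in the order (1,2), (1,3), with no cell reused.
Route from (1,1): 2× right (reaching (1,3)), 2× down (reaching (3,3)), 2× left (reaching (3,1)) — 6 moves in all.
Check: order respected ((1,2) at step 1, (1,3) at step 2).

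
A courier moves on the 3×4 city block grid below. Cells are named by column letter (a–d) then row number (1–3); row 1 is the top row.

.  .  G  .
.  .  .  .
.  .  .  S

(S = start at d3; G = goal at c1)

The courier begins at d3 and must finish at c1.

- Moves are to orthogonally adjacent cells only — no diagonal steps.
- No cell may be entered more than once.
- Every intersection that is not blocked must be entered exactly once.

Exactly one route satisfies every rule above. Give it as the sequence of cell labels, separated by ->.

Need to visit all 12 open cells exactly once, starting at d3 and ending at c1.
Cell a1 has only two open neighbours (a2 and b1), so the path must pass straight through it: one of those is the cell it's entered from and the other is where it exits.
Route from d3: 3× left (reaching a3), 2× up (reaching a1), right to b1, down to b2, 2× right (reaching d2), up to d1, left to c1 — 11 moves in all.
Check: all 12 open cells covered.

d3 -> c3 -> b3 -> a3 -> a2 -> a1 -> b1 -> b2 -> c2 -> d2 -> d1 -> c1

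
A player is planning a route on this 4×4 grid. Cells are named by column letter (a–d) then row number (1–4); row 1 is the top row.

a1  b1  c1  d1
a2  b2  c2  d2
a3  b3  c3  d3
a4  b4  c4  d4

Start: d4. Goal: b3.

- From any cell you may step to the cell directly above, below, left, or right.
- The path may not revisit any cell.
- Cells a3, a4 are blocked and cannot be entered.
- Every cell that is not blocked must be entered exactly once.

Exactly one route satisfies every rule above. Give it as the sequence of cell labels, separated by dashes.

d4 - d3 - d2 - d1 - c1 - b1 - a1 - a2 - b2 - c2 - c3 - c4 - b4 - b3

Need to visit all 14 open cells exactly once, starting at d4 and ending at b3.
Route from d4: up 3 to d1, left 3 to a1, down 1 to a2, right 2 to c2, down 2 to c4, left 1 to b4, up 1 to b3 — 13 moves in all.
Check: all 14 open cells covered.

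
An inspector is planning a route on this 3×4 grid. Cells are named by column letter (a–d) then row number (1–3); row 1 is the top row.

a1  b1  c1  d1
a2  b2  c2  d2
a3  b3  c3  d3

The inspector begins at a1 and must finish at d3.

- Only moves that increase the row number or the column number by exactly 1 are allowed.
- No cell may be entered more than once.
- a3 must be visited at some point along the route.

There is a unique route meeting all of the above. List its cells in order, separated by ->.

a1 -> a2 -> a3 -> b3 -> c3 -> d3

Moves only go right or down, so the column and row indices never decrease.
Route from a1: 2× down (reaching a3), 3× right (reaching d3) — 5 moves in all.
Check: all required cells visited.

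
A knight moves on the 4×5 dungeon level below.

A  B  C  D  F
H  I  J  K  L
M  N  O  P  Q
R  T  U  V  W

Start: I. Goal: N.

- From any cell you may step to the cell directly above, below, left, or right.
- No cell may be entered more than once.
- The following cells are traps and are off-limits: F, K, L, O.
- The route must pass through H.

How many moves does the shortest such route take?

Any route passes through H somewhere between I and N. Summing Manhattan distances along the two legs (I → H → N) gives a lower bound of 1 + 2 = 3 moves.
A route of 3 moves achieves this: I → H → M → N.
Since 3 matches the lower bound, it is optimal.

3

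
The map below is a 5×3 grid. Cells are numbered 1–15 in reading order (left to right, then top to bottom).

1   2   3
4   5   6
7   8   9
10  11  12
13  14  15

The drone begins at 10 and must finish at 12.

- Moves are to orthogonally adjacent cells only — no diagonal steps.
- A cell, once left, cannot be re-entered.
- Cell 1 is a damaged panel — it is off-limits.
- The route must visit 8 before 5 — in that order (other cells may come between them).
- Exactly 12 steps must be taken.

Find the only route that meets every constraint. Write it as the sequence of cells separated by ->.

10 -> 13 -> 14 -> 11 -> 8 -> 7 -> 4 -> 5 -> 2 -> 3 -> 6 -> 9 -> 12

The waypoints must appear in the order 8, 5, with no cell reused.
Route from 10: down 1 to 13, right 1 to 14, up 2 to 8, left 1 to 7, up 1 to 4, right 1 to 5, up 1 to 2, right 1 to 3, down 3 to 12 — 12 moves in all.
Check: order respected (8 at step 4, 5 at step 7); 12 moves as required.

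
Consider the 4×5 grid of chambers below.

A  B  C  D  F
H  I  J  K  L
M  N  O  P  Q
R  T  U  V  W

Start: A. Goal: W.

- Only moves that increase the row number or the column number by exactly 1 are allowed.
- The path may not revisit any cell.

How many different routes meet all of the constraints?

A right/down-only route from A to W makes exactly 3 down-moves and 4 right-moves in some order.
With no other constraints that would be C(7,3) = 35 routes.
That gives 35 routes.

35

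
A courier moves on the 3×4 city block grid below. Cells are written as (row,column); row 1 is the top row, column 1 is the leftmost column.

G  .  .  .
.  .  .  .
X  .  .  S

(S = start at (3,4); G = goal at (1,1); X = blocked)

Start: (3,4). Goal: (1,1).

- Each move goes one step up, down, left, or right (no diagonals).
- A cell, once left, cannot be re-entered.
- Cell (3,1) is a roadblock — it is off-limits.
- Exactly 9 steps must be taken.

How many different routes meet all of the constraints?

4

Need simple routes of exactly 9 moves from (3,4) to (1,1) (Manhattan distance 5, so 2 moves are spent on a detour and 2 undoing it).
Enumerating: (3,4) (2,4) (1,4) (1,3) (2,3) (3,3) (3,2) (2,2) (1,2) (1,1) | (3,4) (2,4) (1,4) (1,3) (2,3) (3,3) (3,2) (2,2) (2,1) (1,1) | (3,4) (3,3) (2,3) (2,4) (1,4) (1,3) (1,2) (2,2) (2,1) (1,1) | (3,4) (3,3) (3,2) (2,2) (2,3) (2,4) (1,4) (1,3) (1,2) (1,1).
That gives 4 routes.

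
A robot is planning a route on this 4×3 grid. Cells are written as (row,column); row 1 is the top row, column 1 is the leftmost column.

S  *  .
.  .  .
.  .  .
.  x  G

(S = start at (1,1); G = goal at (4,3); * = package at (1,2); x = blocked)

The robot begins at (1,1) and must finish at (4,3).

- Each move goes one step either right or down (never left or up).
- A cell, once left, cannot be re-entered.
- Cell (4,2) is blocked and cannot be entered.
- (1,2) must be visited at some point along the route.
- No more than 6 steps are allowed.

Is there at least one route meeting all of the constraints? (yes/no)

yes

One route that works: (1,1) → (1,2) → (2,2) → (3,2) → (3,3) → (4,3).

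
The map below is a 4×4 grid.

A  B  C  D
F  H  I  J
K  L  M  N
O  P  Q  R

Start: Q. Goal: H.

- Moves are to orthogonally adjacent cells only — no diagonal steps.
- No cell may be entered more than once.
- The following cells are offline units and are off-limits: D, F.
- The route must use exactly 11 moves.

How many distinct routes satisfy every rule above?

Need simple routes of exactly 11 moves from Q to H (Manhattan distance 3, so 4 moves are spent on a detour and 4 undoing it).
Enumerating: Q P O K L M N J I C B H.
That gives 1 route.

1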